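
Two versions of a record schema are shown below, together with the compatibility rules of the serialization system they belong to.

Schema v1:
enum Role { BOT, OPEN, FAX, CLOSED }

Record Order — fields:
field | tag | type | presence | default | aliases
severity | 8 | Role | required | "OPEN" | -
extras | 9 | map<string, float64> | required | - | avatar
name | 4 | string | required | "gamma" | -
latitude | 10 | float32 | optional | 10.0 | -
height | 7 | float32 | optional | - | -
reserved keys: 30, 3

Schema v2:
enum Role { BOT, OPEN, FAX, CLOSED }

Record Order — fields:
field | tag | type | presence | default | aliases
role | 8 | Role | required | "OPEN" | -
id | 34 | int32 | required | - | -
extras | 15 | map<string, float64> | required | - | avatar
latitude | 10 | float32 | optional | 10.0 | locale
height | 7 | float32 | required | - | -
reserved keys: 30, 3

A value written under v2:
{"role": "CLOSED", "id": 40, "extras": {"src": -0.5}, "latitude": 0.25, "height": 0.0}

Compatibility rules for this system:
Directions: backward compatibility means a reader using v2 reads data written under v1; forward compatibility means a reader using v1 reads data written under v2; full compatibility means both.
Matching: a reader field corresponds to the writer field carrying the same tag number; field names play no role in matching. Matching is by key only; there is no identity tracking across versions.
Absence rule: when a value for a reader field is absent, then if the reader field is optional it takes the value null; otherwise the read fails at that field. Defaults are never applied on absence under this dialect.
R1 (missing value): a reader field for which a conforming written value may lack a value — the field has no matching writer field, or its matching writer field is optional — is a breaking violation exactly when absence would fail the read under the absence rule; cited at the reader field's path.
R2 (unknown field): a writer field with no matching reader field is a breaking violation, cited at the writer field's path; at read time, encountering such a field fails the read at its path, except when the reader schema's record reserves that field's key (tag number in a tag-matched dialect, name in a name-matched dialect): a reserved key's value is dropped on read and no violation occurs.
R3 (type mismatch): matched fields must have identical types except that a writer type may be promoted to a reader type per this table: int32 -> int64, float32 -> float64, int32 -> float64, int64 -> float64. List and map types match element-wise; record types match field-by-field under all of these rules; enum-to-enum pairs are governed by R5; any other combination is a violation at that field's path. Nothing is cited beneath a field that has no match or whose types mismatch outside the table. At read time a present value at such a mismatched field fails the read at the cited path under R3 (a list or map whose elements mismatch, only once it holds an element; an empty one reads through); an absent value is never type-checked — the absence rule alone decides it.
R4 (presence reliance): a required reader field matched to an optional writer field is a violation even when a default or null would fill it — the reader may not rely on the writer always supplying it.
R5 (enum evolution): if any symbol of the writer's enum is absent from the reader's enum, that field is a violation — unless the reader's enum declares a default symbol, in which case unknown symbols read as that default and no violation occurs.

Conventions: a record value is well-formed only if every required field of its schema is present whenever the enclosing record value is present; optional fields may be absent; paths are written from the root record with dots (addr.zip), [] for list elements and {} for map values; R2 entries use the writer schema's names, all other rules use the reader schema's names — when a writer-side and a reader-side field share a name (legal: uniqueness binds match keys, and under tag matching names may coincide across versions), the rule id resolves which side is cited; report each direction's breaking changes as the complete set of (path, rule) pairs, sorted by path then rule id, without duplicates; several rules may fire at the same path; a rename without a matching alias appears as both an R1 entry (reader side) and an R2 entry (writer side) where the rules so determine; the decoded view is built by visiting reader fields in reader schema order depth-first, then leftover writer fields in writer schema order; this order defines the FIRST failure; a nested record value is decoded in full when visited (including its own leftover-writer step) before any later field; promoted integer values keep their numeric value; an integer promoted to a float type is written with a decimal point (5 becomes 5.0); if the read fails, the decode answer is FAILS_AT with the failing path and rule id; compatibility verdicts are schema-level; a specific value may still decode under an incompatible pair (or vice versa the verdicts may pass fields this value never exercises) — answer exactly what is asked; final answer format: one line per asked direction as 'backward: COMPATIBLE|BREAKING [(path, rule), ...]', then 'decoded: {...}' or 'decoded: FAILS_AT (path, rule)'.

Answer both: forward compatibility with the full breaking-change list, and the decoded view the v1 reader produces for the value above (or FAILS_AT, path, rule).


arrows below run writer -> reader for Order
forward on Order — v1 reading data written by v2:
  severity: paired with writer role (Role -> Role; writer required)
  no writer field matches reader extras
  no writer field matches reader name
  latitude: paired with writer latitude (float32 -> float32; writer optional)
  height: paired with writer height (float32 -> float32; writer required)
  id (writer side), unknown to reader
  extras (writer side), unknown to reader
  violation R1 at extras
  violation R2 at extras
  violation R2 at id
  violation R1 at name
  => forward: BREAKING (4)
decoding the Order value with the v1 reader:
  severity := "CLOSED" (from writer role)
  read fails at extras under R1 (no fill)
  => FAILS_AT (extras, R1)
diffs on Order not affecting the asked answer:
  renamed field severity to role in record Order -> no rule fires on it in Order's dialect; the asked verdict holds
  field height in record Order: optional changed to required -> matters only for Order's backward compatibility — outside the asked direction

forward: BREAKING [(extras, R1), (extras, R2), (id, R2), (name, R1)]; decoded: FAILS_AT (extras, R1)


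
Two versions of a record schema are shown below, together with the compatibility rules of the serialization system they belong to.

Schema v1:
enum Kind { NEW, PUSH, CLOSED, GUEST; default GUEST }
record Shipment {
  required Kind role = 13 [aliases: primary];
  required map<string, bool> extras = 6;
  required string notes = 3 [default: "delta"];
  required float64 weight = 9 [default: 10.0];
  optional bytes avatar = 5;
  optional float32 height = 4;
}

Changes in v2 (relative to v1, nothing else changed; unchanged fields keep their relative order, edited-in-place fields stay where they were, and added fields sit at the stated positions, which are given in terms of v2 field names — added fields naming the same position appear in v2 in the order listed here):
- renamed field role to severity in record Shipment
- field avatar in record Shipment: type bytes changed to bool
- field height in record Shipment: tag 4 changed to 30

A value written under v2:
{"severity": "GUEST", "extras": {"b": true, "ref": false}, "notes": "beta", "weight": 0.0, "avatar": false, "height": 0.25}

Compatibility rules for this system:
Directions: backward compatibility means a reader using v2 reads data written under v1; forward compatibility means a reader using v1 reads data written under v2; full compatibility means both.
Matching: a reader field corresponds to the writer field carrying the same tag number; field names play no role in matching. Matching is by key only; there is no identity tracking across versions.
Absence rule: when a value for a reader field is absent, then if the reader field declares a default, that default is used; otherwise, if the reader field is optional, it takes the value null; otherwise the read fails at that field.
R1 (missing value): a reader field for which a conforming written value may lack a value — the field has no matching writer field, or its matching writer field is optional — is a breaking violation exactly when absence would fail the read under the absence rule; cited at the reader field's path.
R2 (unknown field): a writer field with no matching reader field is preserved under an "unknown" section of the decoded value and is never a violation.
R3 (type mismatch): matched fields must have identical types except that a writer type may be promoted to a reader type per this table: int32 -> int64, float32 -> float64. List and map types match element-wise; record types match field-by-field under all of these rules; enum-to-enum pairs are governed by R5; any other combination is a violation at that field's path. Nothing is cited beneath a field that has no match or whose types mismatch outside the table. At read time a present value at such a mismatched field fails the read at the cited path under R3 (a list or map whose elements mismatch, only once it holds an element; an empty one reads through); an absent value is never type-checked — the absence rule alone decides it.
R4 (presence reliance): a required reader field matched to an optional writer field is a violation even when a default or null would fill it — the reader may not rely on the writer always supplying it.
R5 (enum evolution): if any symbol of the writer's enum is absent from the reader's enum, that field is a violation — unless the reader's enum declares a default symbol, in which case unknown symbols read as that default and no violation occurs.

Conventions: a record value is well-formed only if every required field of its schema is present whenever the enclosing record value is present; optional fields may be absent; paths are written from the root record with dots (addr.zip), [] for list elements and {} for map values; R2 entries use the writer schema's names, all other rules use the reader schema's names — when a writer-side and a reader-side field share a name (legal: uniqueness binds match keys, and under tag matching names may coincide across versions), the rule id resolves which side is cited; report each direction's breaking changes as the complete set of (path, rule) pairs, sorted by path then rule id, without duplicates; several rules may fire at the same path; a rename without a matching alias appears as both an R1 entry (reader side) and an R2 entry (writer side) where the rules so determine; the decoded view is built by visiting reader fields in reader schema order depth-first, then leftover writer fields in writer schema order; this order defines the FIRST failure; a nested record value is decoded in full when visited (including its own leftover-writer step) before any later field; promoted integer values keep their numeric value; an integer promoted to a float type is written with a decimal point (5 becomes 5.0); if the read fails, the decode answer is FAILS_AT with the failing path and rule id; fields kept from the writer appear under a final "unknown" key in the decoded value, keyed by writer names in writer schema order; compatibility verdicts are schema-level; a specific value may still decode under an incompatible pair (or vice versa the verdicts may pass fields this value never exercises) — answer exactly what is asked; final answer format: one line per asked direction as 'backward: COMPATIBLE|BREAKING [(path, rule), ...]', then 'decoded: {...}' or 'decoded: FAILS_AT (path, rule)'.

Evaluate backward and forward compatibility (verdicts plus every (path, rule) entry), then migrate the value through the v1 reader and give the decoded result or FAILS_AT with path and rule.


in Shipment below, arrows point writer -> reader
backward pass over Shipment, reader schema v2, writer schema v1:
  severity: Kind -> Kind, writer required; from role
  extras: map<string, bool> -> map<string, bool>, writer required; from extras
  notes: string -> string, writer required; from notes
  weight: float64 -> float64, writer required; from weight
  avatar: bytes -> bool, writer optional; from avatar
  height: no writer-side match
  leftover writer field: height
  R3 fires at avatar
  => 1 violation(s): backward is BREAKING for Shipment
forward pass over Shipment, reader schema v1, writer schema v2:
  role: Kind -> Kind, writer required; from severity
  extras: map<string, bool> -> map<string, bool>, writer required; from extras
  notes: string -> string, writer required; from notes
  weight: float64 -> float64, writer required; from weight
  avatar: bool -> bytes, writer optional; from avatar
  height: no writer-side match
  leftover writer field: height
  R3 fires at avatar
  => 1 violation(s): forward is BREAKING for Shipment
migrating the Shipment value to v1:
  role := "GUEST" (from writer severity)
  extras := {"b": true, "ref": false}
  notes := "beta"
  weight := 0.0
  read fails at avatar under R3
  => FAILS_AT (avatar, R3)

backward: BREAKING [(avatar, R3)]; forward: BREAKING [(avatar, R3)]; decoded: FAILS_AT (avatar, R3)


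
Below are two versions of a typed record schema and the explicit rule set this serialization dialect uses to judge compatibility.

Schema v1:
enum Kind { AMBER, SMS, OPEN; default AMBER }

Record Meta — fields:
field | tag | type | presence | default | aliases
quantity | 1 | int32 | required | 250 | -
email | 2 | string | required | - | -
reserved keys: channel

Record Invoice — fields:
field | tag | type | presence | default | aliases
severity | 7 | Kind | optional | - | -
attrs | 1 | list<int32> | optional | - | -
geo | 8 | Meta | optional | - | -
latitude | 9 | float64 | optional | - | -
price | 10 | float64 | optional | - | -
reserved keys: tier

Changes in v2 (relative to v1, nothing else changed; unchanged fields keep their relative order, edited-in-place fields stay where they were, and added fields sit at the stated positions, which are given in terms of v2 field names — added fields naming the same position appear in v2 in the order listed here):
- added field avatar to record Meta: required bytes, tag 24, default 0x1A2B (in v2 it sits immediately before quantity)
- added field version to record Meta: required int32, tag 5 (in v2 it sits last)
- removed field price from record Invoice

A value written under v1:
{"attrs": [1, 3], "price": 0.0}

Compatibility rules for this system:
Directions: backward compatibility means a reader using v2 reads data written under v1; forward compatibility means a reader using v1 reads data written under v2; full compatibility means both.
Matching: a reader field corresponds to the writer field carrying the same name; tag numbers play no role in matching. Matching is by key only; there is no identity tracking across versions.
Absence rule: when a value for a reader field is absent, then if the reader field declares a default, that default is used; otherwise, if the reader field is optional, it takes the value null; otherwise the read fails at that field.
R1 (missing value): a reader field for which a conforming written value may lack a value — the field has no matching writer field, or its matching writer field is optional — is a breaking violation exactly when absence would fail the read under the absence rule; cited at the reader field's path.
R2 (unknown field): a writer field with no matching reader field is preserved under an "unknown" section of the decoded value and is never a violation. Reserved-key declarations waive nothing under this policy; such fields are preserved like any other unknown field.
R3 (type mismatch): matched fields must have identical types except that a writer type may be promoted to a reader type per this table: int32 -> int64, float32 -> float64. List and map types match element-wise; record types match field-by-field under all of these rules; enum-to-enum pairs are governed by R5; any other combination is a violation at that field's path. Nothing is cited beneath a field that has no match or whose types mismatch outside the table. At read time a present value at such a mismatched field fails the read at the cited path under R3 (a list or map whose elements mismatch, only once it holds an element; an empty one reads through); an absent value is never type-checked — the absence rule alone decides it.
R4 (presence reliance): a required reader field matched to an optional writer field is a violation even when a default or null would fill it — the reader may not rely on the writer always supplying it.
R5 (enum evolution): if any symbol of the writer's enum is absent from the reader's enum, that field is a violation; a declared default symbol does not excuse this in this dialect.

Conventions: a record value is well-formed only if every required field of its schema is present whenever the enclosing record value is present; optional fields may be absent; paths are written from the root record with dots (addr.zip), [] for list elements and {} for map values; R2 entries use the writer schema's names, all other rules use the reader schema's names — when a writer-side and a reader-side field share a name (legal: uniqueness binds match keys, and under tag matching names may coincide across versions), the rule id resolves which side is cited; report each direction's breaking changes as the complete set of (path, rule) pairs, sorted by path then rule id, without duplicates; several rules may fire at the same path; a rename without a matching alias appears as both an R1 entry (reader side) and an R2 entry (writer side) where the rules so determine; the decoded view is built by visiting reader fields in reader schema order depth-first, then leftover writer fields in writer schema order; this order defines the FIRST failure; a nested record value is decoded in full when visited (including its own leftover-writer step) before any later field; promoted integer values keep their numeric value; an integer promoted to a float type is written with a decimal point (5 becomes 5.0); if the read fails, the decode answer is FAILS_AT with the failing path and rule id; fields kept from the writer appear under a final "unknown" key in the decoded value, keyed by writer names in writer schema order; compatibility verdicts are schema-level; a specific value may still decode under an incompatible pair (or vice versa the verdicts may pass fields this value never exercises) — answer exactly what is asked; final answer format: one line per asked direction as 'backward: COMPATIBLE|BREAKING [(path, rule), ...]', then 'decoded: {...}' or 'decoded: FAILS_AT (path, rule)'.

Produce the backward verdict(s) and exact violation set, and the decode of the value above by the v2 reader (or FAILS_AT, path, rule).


backward: BREAKING [(geo.version, R1)]; decoded: {"severity": null, "attrs": [1, 3], "geo": null, "latitude": null, "unknown": {"price": 0.0}}

the writer's type comes first in each Invoice pair
backward pass over Invoice, reader schema v2, writer schema v1:
  Kind -> Kind, writer optional: severity aligns to severity
  list<int32> -> list<int32>, writer optional: attrs aligns to attrs
  Meta -> Meta, writer optional: geo aligns to geo
  float64 -> float64, writer optional: latitude aligns to latitude
  writer price: unknown to reader
  geo.avatar: no writer match
  int32 -> int32, writer required: geo.quantity aligns to geo.quantity
  string -> string, writer required: geo.email aligns to geo.email
  geo.version: no writer match
  rule R1 violated at geo.version
  => 1 violation(s): backward is BREAKING for Invoice
decode (reader v2):
  severity := null (missing; optional => null)
  attrs := [1, 3]
  geo := null (missing; optional => null)
  latitude := null (missing; optional => null)
  writer price: kept under "unknown"
  => decoded: {"severity": null, "attrs": [1, 3], "geo": null, "latitude": null, "unknown": {"price": 0.0}}
remaining Invoice differences; none change what is asked:
  added field avatar to record Meta: required bytes, tag 24, default 0x1A2B (in v2 it sits immediately before quantity) -> fires no rule on Invoice, leaving the asked answer as it is


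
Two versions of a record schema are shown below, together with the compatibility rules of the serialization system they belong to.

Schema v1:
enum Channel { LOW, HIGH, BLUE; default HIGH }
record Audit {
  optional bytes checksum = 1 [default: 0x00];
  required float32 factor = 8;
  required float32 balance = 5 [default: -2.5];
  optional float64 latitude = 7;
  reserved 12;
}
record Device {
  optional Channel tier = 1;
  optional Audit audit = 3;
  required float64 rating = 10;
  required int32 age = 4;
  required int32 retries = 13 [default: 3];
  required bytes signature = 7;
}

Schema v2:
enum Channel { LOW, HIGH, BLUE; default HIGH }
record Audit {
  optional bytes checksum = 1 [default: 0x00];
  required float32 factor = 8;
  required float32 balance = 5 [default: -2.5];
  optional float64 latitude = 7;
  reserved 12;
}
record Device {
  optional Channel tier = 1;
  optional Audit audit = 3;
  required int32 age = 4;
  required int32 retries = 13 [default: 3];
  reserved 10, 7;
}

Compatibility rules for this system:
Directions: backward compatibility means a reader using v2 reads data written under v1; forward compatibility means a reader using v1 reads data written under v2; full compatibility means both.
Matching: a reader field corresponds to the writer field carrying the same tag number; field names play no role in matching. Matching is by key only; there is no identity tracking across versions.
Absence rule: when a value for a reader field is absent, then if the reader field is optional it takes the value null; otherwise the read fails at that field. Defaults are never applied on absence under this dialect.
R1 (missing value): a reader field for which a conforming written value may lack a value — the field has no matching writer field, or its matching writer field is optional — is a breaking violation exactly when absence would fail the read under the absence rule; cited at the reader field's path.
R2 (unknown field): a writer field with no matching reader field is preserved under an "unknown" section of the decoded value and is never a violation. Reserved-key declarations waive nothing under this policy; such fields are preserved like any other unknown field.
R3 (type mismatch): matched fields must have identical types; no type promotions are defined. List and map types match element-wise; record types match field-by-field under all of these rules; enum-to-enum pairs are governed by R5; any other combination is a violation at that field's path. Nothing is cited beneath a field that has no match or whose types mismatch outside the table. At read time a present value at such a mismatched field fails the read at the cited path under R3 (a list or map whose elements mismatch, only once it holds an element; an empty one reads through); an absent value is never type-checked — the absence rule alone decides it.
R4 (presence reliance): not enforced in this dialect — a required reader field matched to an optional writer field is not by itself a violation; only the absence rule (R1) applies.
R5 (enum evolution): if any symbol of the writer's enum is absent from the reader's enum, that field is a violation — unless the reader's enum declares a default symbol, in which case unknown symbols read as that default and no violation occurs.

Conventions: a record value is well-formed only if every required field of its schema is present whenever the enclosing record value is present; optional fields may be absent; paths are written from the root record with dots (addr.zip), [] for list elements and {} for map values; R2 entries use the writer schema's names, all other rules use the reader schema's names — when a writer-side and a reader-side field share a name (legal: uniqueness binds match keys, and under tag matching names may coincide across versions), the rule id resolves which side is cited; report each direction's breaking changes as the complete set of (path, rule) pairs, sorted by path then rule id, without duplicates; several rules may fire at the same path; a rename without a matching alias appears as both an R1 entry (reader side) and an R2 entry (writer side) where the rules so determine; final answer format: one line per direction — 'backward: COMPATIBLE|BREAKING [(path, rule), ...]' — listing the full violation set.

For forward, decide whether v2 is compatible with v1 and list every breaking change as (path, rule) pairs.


forward: BREAKING [(rating, R1), (signature, R1)]

in Device below, arrows point writer -> reader
forward on Device — v1 reading data written by v2:
  tier <- tier (Channel -> Channel, writer optional)
  audit <- audit (Audit -> Audit, writer optional)
  rating has no writer counterpart
  age <- age (int32 -> int32, writer required)
  retries <- retries (int32 -> int32, writer required)
  signature has no writer counterpart
  audit.checksum <- audit.checksum (bytes -> bytes, writer optional)
  audit.factor <- audit.factor (float32 -> float32, writer required)
  audit.balance <- audit.balance (float32 -> float32, writer required)
  audit.latitude <- audit.latitude (float64 -> float64, writer optional)
  rule R1 violated at rating
  rule R1 violated at signature
  forward on Device therefore BREAKING (2)


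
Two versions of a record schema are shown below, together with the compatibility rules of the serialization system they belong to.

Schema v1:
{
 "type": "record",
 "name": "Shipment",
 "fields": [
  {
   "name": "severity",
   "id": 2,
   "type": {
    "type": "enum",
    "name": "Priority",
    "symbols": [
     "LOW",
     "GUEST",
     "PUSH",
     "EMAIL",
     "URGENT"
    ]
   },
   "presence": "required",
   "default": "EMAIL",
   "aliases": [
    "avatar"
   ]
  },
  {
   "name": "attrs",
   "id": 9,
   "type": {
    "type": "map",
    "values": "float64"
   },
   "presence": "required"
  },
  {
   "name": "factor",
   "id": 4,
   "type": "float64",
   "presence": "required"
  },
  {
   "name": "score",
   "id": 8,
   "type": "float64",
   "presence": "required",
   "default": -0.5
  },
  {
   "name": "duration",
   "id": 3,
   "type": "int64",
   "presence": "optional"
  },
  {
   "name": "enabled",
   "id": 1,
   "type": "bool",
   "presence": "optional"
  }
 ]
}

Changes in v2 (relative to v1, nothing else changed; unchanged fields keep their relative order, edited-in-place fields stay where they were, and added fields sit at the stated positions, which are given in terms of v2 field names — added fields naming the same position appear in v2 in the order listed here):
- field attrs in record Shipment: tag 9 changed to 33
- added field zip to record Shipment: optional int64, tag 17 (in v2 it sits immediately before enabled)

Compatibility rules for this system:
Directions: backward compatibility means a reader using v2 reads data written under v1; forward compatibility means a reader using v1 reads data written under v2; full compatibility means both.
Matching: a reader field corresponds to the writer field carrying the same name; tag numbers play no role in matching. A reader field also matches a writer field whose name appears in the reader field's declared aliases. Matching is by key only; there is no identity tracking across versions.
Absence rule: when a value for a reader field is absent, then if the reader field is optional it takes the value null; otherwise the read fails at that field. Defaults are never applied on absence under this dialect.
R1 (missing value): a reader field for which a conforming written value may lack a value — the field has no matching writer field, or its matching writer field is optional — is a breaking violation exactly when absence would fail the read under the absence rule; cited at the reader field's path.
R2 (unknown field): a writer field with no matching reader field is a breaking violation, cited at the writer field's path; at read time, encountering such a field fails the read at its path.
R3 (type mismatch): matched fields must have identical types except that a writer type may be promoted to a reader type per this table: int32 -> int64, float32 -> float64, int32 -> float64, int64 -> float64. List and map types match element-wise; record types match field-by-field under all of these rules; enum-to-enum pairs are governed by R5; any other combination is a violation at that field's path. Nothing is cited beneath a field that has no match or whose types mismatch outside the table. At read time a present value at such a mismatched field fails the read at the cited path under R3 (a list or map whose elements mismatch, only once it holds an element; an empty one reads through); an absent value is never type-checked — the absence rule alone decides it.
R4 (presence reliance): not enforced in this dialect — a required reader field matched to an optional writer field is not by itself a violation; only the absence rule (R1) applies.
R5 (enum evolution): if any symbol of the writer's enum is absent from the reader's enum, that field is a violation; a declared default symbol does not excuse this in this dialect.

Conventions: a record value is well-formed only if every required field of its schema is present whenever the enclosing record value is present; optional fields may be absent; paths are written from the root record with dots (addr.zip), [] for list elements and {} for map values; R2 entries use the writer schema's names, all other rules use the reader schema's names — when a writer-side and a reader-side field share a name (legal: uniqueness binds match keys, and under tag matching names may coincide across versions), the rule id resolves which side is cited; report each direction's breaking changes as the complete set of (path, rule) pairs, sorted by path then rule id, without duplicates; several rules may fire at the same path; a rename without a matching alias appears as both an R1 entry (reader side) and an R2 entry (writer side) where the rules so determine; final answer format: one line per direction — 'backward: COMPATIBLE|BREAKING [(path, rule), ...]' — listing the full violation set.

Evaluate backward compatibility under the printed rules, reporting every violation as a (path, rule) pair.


each type pair in Shipment: writer, then reader
checking backward for Shipment: reader v2 against writer v1:
  writer required, Priority -> Priority: reader severity maps from writer severity
  writer required, map<string, float64> -> map<string, float64>: reader attrs maps from writer attrs
  writer required, float64 -> float64: reader factor maps from writer factor
  writer required, float64 -> float64: reader score maps from writer score
  writer optional, int64 -> int64: reader duration maps from writer duration
  no writer field matches reader zip
  writer optional, bool -> bool: reader enabled maps from writer enabled
  => backward verdict for Shipment: COMPATIBLE, no violations
checking off the Shipment differences that do not matter here:
  field attrs in record Shipment: tag 9 changed to 33 -> no rule fires on it in Shipment's dialect; the asked verdict holds
  added field zip to record Shipment: optional int64, tag 17 (in v2 it sits immediately before enabled) -> its effect on Shipment is confined to the forward direction, not asked

backward: COMPATIBLE []


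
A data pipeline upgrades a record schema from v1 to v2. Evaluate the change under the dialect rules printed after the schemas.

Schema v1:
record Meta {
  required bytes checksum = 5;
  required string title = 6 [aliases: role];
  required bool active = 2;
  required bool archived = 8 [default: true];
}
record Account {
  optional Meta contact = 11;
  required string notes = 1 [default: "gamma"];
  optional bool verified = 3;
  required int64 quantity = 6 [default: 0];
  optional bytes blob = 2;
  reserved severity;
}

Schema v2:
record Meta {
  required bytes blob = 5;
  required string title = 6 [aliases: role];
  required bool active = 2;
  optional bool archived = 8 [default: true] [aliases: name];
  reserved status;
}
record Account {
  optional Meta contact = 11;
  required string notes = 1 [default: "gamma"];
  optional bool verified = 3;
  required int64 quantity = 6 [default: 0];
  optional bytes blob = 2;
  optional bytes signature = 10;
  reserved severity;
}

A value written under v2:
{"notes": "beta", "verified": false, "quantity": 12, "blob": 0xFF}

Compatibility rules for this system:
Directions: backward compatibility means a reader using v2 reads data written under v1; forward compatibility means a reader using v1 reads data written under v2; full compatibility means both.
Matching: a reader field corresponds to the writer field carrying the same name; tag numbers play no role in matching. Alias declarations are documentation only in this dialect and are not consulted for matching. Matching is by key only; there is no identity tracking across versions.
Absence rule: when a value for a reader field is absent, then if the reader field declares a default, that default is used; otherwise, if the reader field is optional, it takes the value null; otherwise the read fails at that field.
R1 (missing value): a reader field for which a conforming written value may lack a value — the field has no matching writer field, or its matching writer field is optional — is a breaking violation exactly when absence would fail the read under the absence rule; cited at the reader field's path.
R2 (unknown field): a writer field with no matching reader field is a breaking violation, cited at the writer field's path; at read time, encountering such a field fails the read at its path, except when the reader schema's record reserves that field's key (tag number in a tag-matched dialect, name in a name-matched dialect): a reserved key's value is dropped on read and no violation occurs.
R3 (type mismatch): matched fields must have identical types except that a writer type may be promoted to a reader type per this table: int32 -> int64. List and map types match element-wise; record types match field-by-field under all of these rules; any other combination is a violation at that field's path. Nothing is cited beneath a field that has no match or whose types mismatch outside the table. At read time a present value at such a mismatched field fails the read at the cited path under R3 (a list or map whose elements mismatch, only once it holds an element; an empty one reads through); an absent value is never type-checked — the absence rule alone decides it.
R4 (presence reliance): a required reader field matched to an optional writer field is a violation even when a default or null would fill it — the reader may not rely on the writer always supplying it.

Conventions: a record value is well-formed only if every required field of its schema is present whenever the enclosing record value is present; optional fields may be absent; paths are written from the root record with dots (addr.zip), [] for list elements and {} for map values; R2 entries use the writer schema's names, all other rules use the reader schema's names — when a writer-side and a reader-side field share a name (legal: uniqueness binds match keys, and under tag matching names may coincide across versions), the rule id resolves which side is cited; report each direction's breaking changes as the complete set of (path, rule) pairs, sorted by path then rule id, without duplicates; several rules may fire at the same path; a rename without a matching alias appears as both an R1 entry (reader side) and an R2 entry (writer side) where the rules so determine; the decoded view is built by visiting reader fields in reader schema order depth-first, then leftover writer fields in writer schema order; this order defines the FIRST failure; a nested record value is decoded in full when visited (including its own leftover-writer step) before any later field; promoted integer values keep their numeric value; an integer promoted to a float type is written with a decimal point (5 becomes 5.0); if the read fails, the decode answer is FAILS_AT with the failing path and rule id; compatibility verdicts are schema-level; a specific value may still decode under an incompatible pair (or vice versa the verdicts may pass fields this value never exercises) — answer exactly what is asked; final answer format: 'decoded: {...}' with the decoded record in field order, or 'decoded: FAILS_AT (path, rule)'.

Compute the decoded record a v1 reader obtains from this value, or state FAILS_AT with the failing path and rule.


decoded: {"contact": null, "notes": "beta", "verified": false, "quantity": 12, "blob": 0xFF}

arrows below run writer -> reader for Account
decode (reader v1):
  contact := null (absent, optional -> null)
  notes := "beta"
  verified := false
  quantity := 12
  blob := 0xFF
  => decoded: {"contact": null, "notes": "beta", "verified": false, "quantity": 12, "blob": 0xFF}
the rest of the Account diff is inert for this question:
  field archived in record Meta: required changed to optional -> schema-level compatibility only; this Account value's decode is unchanged
  renamed field checksum to blob in record Meta -> schema-level compatibility only; this Account value's decode is unchanged
  added field signature to record Account: optional bytes, tag 10 (in v2 it sits last) -> schema-level compatibility only; this Account value's decode is unchanged


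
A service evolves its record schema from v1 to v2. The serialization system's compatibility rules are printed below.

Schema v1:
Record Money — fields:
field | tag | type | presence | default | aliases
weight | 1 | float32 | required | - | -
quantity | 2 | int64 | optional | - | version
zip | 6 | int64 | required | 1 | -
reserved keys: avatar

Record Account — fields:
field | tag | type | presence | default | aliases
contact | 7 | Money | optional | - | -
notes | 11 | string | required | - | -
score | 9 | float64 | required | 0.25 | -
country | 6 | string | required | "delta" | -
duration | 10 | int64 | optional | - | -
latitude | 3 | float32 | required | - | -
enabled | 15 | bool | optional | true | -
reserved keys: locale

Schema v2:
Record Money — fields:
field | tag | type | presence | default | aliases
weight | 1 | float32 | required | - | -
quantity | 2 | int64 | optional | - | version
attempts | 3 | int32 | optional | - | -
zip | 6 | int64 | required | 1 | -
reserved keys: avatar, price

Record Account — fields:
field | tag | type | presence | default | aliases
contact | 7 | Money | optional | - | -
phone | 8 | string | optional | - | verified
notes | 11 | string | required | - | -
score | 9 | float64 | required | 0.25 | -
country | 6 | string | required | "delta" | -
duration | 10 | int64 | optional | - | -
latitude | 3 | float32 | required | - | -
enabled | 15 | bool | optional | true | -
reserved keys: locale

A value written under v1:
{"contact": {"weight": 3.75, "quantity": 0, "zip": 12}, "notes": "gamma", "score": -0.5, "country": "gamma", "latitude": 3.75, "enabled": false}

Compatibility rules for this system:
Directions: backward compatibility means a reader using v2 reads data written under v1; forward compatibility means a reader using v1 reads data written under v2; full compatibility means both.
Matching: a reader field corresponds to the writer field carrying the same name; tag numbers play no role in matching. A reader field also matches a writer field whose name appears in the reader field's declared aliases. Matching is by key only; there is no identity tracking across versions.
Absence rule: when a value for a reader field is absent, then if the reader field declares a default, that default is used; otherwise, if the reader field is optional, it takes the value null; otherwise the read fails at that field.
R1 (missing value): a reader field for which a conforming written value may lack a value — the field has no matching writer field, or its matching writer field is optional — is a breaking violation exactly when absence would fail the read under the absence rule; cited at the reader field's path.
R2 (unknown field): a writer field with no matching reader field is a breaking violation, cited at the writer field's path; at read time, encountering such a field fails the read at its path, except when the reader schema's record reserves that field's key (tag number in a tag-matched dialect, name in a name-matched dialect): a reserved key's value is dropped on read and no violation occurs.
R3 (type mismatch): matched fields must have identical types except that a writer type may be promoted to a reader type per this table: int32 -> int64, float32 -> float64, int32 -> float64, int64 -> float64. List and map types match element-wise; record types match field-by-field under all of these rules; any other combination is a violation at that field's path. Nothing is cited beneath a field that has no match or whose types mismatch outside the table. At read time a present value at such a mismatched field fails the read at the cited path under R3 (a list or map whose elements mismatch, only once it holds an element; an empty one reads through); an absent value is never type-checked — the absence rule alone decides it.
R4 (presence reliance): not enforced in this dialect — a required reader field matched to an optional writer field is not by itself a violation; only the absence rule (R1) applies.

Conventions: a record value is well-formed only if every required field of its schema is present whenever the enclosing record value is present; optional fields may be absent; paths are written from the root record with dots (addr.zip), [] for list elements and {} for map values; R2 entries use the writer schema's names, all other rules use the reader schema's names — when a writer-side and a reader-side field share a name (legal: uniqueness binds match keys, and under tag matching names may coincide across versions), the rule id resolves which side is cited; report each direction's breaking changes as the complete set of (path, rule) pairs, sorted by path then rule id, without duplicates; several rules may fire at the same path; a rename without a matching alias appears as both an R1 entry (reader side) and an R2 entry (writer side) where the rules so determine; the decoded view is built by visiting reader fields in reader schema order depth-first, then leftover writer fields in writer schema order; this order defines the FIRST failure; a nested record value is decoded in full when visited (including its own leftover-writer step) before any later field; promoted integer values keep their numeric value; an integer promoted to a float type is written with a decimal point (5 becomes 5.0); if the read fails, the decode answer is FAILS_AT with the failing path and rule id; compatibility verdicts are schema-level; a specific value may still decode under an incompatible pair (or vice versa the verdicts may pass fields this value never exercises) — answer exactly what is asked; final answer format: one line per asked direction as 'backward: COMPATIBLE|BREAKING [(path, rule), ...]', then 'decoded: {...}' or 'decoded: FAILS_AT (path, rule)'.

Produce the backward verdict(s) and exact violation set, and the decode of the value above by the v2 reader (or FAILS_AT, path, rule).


backward: COMPATIBLE []; decoded: {"contact": {"weight": 3.75, "quantity": 0, "attempts": null, "zip": 12}, "phone": null, "notes": "gamma", "score": -0.5, "country": "gamma", "duration": null, "latitude": 3.75, "enabled": false}

the writer's type comes first in each Account pair
backward pass over Account, reader schema v2, writer schema v1:
  Money -> Money, writer optional: contact aligns to contact
  no writer field matches reader phone
  string -> string, writer required: notes aligns to notes
  float64 -> float64, writer required: score aligns to score
  string -> string, writer required: country aligns to country
  int64 -> int64, writer optional: duration aligns to duration
  float32 -> float32, writer required: latitude aligns to latitude
  bool -> bool, writer optional: enabled aligns to enabled
  float32 -> float32, writer required: contact.weight aligns to contact.weight
  int64 -> int64, writer optional: contact.quantity aligns to contact.quantity
  no writer field matches reader contact.attempts
  int64 -> int64, writer required: contact.zip aligns to contact.zip
  => no violations; backward on Account: COMPATIBLE
decode (reader v2):
  contact.weight := 3.75
  contact.quantity := 0
  contact.attempts := null (absent, optional -> null)
  contact.zip := 12
  phone := null (absent, optional -> null)
  notes := "gamma"
  score := -0.5
  country := "gamma"
  duration := null (absent, optional -> null)
  latitude := 3.75
  enabled := false
  => decoded: {"contact": {"weight": 3.75, "quantity": 0, "attempts": null, "zip": 12}, "phone": null, "notes": "gamma", "score": -0.5, "country": "gamma", "duration": null, "latitude": 3.75, "enabled": false}
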